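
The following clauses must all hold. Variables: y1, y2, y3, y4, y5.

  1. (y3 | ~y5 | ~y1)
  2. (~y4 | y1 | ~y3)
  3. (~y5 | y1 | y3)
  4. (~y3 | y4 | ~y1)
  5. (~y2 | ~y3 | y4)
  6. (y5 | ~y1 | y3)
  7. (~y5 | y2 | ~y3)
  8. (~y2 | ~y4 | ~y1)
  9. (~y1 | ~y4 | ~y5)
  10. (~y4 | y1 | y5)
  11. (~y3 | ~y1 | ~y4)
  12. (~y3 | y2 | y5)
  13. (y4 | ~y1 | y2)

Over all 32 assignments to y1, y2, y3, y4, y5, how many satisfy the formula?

2

Satisfying assignments:
  y1=0 y2=0 y3=0 y4=0 y5=0
  y1=0 y2=1 y3=0 y4=0 y5=0
Count: 2.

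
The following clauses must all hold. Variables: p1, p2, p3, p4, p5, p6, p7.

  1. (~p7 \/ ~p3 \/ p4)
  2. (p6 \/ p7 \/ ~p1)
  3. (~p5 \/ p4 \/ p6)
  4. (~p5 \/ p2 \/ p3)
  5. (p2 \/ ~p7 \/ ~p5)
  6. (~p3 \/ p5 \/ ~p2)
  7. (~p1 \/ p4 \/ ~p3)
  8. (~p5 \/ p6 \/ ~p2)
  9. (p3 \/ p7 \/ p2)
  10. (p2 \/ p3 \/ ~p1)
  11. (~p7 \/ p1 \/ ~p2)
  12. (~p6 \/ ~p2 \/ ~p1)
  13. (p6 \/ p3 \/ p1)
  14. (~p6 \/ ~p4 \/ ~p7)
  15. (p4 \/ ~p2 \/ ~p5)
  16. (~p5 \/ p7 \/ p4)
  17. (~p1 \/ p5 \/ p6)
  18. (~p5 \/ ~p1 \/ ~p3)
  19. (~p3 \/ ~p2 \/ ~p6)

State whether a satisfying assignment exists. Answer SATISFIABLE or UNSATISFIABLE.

SATISFIABLE

Set p1 = False and propagate.
Branch on p2: take p2 = False.
Try p3 = False.
  then p5 is forced to False.
  then p7 is forced to True.
  then p6 is forced to True.
  then p4 is forced to False.
Every clause has at least one true literal under this assignment.
So p1=0  p2=0  p3=0  p4=0  p5=0  p6=1  p7=1 is a satisfying assignment.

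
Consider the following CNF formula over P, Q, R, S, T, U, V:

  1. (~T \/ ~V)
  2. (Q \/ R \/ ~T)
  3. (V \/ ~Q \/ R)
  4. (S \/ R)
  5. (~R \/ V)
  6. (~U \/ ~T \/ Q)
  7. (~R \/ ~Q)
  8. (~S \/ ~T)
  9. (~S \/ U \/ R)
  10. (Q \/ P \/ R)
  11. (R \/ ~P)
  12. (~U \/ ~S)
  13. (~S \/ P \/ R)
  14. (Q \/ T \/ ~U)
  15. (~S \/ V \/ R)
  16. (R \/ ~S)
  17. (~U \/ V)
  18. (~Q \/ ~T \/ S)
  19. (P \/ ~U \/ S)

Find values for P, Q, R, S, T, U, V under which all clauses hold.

P=T, Q=F, R=T, S=T, T=F, U=F, V=T

Check each clause:
  1. (~T \/ ~V) — ~T is true.
  2. (~T \/ R \/ Q) — R is true.
  3. (R \/ V \/ ~Q) — R is true.
  4. (S \/ R) — R is true.
  5. (V \/ ~R) — V is true.
  6. (~U \/ ~T \/ Q) — ~U is true.
  7. (~R \/ ~Q) — ~Q is true.
  8. (~T \/ ~S) — ~T is true.
  9. (~S \/ R \/ U) — R is true.
  10. (Q \/ P \/ R) — P is true.
  11. (~P \/ R) — R is true.
  12. (~S \/ ~U) — ~U is true.
  13. (P \/ ~S \/ R) — P is true.
  14. (~U \/ T \/ Q) — ~U is true.
  15. (R \/ V \/ ~S) — R is true.
  16. (~S \/ R) — R is true.
  17. (V \/ ~U) — ~U is true.
  18. (~T \/ S \/ ~Q) — ~T is true.
  19. (S \/ P \/ ~U) — P is true.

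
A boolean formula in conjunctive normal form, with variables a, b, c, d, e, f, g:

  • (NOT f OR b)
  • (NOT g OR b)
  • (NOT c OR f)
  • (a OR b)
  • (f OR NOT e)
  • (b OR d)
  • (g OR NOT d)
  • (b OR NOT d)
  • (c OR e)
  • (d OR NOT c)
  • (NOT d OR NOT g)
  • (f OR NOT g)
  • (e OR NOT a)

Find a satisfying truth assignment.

b occurs only positively in the remaining clauses — set b = True.
Try a = False.
Set c = False and propagate.
  then e is forced to True.
  then f is forced to True.
The remaining clauses are satisfied by d = False, g = False.

a = False  b = True  c = False  d = False  e = True  f = True  g = False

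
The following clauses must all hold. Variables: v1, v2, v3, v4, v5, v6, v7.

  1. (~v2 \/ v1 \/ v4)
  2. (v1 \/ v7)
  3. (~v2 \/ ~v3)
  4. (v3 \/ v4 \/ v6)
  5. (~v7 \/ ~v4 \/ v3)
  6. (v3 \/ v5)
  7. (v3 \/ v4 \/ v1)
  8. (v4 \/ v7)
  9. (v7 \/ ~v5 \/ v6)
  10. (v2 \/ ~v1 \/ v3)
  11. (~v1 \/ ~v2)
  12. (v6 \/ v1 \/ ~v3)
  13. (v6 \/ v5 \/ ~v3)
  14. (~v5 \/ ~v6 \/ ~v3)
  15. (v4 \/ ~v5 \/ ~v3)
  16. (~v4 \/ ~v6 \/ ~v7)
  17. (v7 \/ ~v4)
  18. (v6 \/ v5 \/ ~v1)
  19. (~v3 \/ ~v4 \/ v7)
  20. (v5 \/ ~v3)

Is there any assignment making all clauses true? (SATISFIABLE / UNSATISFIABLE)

Branch on v1: take v1 = True.
  then v2 is forced to False.
  then v3 is forced to True.
  then v5 is forced to True.
  then v6 is forced to False.
  then v7 is forced to True.
  then v4 is forced to True.
So v1 = True, v2 = False, v3 = True, v4 = True, v5 = True, v6 = False, v7 = True is a satisfying assignment.

SATISFIABLE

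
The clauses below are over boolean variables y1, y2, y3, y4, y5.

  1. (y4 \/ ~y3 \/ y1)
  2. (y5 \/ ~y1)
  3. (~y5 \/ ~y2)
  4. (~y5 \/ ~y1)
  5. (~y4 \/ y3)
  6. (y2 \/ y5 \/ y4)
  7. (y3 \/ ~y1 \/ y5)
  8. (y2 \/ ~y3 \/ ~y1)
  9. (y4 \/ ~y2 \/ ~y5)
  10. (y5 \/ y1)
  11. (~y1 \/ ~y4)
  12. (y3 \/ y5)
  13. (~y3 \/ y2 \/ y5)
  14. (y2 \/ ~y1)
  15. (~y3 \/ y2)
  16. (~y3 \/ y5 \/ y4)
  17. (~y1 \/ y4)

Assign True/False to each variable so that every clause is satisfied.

y1=F, y2=F, y3=F, y4=F, y5=T

Branch on y1: take y1 = False.
  then y5 is forced to True.
  then y2 is forced to False.
  then y3 is forced to False.
  then y4 is forced to False.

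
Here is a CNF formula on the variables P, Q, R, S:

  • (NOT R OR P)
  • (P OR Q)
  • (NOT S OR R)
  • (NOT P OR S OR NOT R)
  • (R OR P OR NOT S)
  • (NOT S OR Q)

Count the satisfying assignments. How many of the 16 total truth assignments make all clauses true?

4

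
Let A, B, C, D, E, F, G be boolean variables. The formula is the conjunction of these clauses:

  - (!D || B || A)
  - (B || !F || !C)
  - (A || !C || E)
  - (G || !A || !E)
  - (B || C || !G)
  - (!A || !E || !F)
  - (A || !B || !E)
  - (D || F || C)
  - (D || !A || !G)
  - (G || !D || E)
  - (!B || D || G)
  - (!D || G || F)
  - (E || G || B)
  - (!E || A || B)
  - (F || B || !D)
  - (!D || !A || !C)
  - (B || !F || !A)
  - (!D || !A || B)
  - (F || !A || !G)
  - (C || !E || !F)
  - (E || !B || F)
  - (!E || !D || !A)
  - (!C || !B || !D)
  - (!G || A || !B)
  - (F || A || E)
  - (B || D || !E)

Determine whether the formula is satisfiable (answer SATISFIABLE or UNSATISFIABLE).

SATISFIABLE

Set A = True and propagate.
The remaining clauses are satisfied by B = True, C = False, D = True, E = False, F = True, G = True.
Every clause has at least one true literal under this assignment.
So A=True  B=True  C=False  D=True  E=False  F=True  G=True is a satisfying assignment.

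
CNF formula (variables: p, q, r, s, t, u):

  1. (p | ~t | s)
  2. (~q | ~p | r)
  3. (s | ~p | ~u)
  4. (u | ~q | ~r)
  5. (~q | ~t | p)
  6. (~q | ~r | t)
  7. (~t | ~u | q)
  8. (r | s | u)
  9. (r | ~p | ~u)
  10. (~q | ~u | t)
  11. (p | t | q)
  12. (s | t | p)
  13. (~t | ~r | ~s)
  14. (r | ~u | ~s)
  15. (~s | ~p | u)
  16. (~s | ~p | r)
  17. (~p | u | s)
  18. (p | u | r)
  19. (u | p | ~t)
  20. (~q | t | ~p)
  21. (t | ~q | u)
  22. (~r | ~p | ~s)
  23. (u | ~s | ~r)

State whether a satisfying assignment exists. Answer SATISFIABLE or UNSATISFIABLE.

UNSATISFIABLE

p = True:
  u = True:
    propagation gives s=True, r=True; an empty clause results — contradiction.
  u = False:
    propagation gives s=False; an empty clause results — contradiction.
p = False:
  t = True:
    propagation gives s=True, q=False, u=False; an empty clause results — contradiction.
  t = False:
    propagation gives q=True, r=False, u=False; an empty clause results — contradiction.
Every branch closes, so no satisfying assignment exists.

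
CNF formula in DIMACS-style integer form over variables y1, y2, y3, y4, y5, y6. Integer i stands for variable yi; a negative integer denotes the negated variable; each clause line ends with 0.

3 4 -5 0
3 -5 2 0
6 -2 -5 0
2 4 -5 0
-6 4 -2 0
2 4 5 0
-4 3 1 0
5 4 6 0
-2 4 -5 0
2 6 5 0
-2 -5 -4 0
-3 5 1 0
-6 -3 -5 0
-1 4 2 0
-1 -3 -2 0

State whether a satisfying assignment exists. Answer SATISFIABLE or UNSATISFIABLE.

SATISFIABLE

Try y1 = True.
Try y2 = False.
  then y4 is forced to True.
For the remaining variables, y3 = True, y5 = False, y6 = True works.
So y1 = 1, y2 = 0, y3 = 1, y4 = 1, y5 = 0, y6 = 1 is a satisfying assignment.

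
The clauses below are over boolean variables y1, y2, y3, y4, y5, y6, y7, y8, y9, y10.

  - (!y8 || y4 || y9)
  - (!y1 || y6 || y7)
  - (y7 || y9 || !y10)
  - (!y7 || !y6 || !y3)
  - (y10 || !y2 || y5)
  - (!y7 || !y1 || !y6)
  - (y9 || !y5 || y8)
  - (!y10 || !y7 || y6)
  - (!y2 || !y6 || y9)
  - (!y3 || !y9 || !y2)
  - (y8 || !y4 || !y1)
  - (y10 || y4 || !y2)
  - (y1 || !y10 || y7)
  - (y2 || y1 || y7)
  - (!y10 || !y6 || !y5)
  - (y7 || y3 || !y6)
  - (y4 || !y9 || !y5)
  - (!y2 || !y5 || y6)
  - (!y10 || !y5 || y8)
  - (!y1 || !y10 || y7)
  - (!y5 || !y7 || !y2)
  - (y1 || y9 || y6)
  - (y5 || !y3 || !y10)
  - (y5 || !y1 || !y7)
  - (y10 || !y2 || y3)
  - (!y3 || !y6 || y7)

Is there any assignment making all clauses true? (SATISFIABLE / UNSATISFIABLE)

SATISFIABLE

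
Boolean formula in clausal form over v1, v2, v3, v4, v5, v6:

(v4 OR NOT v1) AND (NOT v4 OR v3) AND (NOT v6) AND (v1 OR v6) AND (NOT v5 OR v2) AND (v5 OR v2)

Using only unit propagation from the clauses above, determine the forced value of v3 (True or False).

True

(NOT v6) stands alone — v6 = False.
(v1 OR v6) with v6 = False leaves only v1, so v1 = True.
(NOT v1 OR v4): since v1 = True, the clause reduces to (v4). v4 = True.
In (NOT v4 OR v3), NOT v4 is now false; v3 must hold, so v3 = True.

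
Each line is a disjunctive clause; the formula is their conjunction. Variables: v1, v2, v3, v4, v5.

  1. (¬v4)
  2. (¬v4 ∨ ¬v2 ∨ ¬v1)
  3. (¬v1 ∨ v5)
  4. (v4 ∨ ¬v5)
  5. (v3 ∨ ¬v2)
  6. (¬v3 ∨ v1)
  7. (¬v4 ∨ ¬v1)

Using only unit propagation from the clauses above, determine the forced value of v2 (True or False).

(¬v4) is a unit clause: v4 = False.
(¬v5 ∨ v4): since v4 = False, the clause reduces to (¬v5). v5 = False.
(¬v1 ∨ v5): since v5 = False, the clause reduces to (¬v1). v1 = False.
(¬v3 ∨ v1): since v1 = False, the clause reduces to (¬v3). v3 = False.
(¬v2 ∨ v3): since v3 = False, the clause reduces to (¬v2). v2 = False.

False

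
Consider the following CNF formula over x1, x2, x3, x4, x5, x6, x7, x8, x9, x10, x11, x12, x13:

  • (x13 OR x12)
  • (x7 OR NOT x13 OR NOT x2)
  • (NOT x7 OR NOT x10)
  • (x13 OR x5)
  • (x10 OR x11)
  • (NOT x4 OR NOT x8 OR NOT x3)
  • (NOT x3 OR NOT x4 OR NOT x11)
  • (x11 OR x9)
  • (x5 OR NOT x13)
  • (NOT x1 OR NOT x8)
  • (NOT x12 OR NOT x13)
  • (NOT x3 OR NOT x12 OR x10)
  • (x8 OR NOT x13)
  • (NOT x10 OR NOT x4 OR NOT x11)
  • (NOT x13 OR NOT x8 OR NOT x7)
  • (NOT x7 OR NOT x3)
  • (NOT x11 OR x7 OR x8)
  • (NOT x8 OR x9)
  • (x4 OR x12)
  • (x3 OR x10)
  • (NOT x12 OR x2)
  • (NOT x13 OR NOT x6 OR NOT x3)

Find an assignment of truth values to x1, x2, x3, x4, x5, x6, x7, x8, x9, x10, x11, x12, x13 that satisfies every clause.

x1 occurs only negated in the remaining clauses — set x1 = False.
Pure literal: x5 appears only positively; assign x5 = True.
Try x2 = True.
For the remaining variables, x3 = False, x4 = True, x6 = True, x7 = False, x8 = False, x9 = True, x10 = True, x11 = False, x12 = True, x13 = False works.
Every clause has at least one true literal under this assignment.

x1 = False, x2 = True, x3 = False, x4 = True, x5 = True, x6 = True, x7 = False, x8 = False, x9 = True, x10 = True, x11 = False, x12 = True, x13 = False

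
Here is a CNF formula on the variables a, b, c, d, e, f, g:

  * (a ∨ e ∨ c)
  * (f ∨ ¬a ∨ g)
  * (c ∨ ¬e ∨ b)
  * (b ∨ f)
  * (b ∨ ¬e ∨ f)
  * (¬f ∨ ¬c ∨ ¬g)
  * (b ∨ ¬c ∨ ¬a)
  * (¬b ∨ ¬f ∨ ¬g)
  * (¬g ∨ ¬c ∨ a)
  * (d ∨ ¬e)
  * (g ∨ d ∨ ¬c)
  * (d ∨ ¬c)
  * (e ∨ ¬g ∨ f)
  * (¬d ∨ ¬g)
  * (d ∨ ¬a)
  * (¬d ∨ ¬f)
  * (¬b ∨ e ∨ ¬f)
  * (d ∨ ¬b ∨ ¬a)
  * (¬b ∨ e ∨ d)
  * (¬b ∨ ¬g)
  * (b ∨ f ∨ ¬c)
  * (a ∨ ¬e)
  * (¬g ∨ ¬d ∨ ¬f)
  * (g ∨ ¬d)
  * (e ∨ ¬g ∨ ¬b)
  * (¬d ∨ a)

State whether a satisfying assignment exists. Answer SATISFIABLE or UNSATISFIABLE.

b = True:
  propagation gives g=False, d=False, e=False; an empty clause results — contradiction.
b = False:
  propagation gives f=True, d=False, e=False, c=False; an empty clause results — contradiction.
Every branch closes, so no satisfying assignment exists.

UNSATISFIABLE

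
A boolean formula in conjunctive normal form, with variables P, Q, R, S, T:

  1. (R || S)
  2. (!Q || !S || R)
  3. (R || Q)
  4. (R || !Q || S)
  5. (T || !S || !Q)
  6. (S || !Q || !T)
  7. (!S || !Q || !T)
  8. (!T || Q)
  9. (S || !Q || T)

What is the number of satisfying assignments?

4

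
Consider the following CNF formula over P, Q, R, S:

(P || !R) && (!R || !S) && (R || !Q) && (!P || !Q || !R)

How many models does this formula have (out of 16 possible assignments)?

The models are:
  P=0 Q=0 R=0 S=0
  P=0 Q=0 R=0 S=1
  P=1 Q=0 R=0 S=0
  P=1 Q=0 R=0 S=1
  P=1 Q=0 R=1 S=0
Count: 5.

5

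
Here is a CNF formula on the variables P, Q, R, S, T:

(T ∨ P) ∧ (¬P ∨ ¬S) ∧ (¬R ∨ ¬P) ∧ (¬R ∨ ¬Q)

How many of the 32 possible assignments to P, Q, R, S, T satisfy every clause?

Split on P, then R.
  P=1, R=1: a clause becomes empty — 0.
  P=1, R=0: remaining (Q,S,T) ∈ {(0,0,0); (0,0,1); (1,0,0); (1,0,1)} — 4.
  P=0, R=1: remaining (Q,S,T) ∈ {(0,0,1); (0,1,1)} — 2.
  P=0, R=0: remaining (Q,S,T) ∈ {(0,0,1); (0,1,1); (1,0,1); (1,1,1)} — 4.
Total: 0 + 4 + 2 + 4 = 10.

10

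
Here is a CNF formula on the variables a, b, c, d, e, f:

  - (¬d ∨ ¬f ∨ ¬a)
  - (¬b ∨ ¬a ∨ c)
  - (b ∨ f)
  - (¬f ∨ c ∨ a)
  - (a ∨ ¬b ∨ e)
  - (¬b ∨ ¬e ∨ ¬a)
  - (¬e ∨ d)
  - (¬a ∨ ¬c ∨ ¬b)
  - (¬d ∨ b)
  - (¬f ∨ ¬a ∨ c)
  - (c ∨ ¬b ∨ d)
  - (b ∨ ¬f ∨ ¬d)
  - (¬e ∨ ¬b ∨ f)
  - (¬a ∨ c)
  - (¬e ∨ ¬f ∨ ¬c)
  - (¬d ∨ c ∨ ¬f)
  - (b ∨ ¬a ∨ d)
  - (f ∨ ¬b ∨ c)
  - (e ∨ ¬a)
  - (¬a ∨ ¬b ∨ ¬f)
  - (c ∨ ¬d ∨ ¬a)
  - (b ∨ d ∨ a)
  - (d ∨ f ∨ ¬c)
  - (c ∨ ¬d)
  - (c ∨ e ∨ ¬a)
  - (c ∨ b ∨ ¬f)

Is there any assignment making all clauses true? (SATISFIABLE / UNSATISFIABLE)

UNSATISFIABLE

a = True:
  propagation gives c=True, b=False, f=True, d=False; an empty clause results — contradiction.
a = False:
  b = True:
    propagation gives e=True, d=True, f=True, c=True; an empty clause results — contradiction.
  b = False:
    propagation gives f=True, c=True, d=False; an empty clause results — contradiction.
Every branch closes, so no satisfying assignment exists.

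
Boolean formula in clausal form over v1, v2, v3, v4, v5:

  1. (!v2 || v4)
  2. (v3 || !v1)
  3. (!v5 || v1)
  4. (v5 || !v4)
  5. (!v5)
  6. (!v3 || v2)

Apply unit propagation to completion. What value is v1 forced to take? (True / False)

False

(!v5) is a unit clause: v5 = False.
From (v5 || !v4) and v5 = False: v4 = False.
(!v2 || v4) with v4 = False leaves only !v2, so v2 = False.
(v2 || !v3): since v2 = False, the clause reduces to (!v3). v3 = False.
From (v3 || !v1) and v3 = False: v1 = False.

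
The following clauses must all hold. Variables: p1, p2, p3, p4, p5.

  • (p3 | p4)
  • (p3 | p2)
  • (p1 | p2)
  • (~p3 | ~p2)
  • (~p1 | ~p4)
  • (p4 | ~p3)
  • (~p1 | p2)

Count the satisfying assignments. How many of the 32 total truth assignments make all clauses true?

Satisfying assignments:
  p1=F p2=T p3=F p4=T p5=F
  p1=F p2=T p3=F p4=T p5=T
Count: 2.

2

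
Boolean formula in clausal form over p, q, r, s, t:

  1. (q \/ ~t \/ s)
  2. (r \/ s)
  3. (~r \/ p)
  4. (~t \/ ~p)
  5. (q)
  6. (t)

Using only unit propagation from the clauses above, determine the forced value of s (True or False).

Unit clause (q) sets q = True.
(t) is a unit clause: t = True.
(~p \/ ~t) with t = True leaves only ~p, so p = False.
In (p \/ ~r), p is now false; ~r must hold, so r = False.
(r \/ s) with r = False leaves only s, so s = True.

True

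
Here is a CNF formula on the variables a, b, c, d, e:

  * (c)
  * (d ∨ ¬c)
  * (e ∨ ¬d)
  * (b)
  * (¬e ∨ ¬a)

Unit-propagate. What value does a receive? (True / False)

False

(c) stands alone — c = True.
(d ∨ ¬c) with c = True leaves only d, so d = True.
From (¬d ∨ e) and d = True: e = True.
Unit clause (b) sets b = True.
(¬a ∨ ¬e) with e = True leaves only ¬a, so a = False.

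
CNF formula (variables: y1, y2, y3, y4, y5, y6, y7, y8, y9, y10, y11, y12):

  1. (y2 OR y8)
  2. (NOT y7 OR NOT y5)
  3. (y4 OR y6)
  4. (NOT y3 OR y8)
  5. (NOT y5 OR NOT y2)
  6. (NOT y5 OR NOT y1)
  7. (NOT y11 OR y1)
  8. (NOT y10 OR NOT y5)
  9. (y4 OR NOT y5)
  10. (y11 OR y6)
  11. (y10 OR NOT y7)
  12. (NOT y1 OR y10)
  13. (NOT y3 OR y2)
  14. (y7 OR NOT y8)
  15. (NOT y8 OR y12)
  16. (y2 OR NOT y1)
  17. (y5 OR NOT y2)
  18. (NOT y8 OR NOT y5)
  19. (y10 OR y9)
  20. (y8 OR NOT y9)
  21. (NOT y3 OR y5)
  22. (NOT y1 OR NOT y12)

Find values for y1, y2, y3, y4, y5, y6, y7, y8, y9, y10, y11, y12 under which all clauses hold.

Pure literal: y3 appears only negated; assign y3 = False.
y4 occurs only positively in the remaining clauses — set y4 = True.
Try y1 = False.
  then y11 is forced to False.
  then y6 is forced to True.
Try y2 = False.
  then y8 is forced to True.
  then y7 is forced to True.
  then y5 is forced to False.
  then y10 is forced to True.
  then y12 is forced to True.
y9 is now unconstrained; take y9 = True.
Every clause has at least one true literal under this assignment.

y1=F, y2=F, y3=F, y4=T, y5=F, y6=T, y7=T, y8=T, y9=T, y10=T, y11=F, y12=T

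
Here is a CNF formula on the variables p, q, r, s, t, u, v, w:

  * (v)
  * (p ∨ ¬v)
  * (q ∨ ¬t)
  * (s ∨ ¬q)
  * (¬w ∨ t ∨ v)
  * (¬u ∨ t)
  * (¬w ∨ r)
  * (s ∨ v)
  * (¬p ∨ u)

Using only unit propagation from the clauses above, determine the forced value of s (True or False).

True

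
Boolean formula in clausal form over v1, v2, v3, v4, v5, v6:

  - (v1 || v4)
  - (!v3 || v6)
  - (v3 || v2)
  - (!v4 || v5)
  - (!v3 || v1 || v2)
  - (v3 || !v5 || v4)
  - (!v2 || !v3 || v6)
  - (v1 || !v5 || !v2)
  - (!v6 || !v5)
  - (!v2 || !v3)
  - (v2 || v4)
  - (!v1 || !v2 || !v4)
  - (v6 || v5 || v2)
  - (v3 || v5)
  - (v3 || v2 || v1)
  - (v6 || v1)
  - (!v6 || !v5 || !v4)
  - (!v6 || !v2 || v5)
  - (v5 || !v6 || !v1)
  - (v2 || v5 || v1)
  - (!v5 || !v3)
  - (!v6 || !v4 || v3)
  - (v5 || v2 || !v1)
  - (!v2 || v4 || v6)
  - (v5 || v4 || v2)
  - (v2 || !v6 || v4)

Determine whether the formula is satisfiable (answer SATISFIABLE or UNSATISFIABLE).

UNSATISFIABLE

v2 = True:
  propagation gives v3=False, v5=True, v4=True, v1=True; an empty clause results — contradiction.
v2 = False:
  propagation gives v3=True, v6=True, v1=True, v5=False; an empty clause results — contradiction.
Every branch closes, so no satisfying assignment exists.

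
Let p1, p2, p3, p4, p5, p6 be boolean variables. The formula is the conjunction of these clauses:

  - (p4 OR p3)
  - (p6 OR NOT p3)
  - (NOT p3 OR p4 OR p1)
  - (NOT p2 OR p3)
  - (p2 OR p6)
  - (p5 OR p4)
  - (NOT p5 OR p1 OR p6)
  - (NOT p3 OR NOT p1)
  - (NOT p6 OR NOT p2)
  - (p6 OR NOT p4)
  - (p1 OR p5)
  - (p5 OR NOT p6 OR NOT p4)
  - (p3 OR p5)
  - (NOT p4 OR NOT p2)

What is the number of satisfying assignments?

The models are:
  p1=0 p2=0 p3=0 p4=1 p5=1 p6=1
  p1=0 p2=0 p3=1 p4=1 p5=1 p6=1
  p1=1 p2=0 p3=0 p4=1 p5=1 p6=1
Count: 3.

3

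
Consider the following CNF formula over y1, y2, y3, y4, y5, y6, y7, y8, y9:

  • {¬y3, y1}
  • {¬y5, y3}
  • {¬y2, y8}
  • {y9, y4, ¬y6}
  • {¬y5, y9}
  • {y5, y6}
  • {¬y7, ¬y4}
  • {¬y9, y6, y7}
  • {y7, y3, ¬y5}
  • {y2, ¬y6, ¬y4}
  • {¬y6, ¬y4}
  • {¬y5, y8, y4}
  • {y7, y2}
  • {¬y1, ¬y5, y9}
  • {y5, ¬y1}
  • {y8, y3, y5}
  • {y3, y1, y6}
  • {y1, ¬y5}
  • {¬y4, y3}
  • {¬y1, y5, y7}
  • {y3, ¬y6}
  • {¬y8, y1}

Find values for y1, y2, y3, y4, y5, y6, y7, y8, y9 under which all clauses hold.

Try y1 = True.
  then y5 is forced to True.
  then y3 is forced to True.
  then y9 is forced to True.
Try y2 = True.
  then y8 is forced to True.
The remaining clauses are satisfied by y4 = False, y6 = True, y7 = False.
Check each clause:
  1. {y1, ¬y3} — y1 is true.
  2. {¬y5, y3} — y3 is true.
  3. {y8, ¬y2} — y8 is true.
  4. {y4, ¬y6, y9} — y9 is true.
  5. {y9, ¬y5} — y9 is true.
  6. {y5, y6} — y5 is true.
  7. {¬y4, ¬y7} — ¬y7 is true.
  8. {¬y9, y7, y6} — y6 is true.
  9. {y3, y7, ¬y5} — y3 is true.
  10. {¬y6, ¬y4, y2} — y2 is true.
  11. {¬y6, ¬y4} — ¬y4 is true.
  12. {y4, y8, ¬y5} — y8 is true.
  13. {y7, y2} — y2 is true.
  14. {¬y1, ¬y5, y9} — y9 is true.
  15. {y5, ¬y1} — y5 is true.
  16. {y5, y8, y3} — y8 is true.
  17. {y6, y3, y1} — y1 is true.
  18. {¬y5, y1} — y1 is true.
  19. {¬y4, y3} — y3 is true.
  20. {y5, y7, ¬y1} — y5 is true.
  21. {y3, ¬y6} — y3 is true.
  22. {y1, ¬y8} — y1 is true.

y1 = T  y2 = T  y3 = T  y4 = F  y5 = T  y6 = T  y7 = F  y8 = T  y9 = T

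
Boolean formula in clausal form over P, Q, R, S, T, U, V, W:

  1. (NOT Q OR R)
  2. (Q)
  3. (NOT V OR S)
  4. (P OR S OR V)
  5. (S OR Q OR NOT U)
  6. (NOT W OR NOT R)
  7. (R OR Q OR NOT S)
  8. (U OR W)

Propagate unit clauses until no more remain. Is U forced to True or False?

(Q) is a unit clause: Q = True.
(R OR NOT Q) with Q = True leaves only R, so R = True.
From (NOT W OR NOT R) and R = True: W = False.
(U OR W) with W = False leaves only U, so U = True.

True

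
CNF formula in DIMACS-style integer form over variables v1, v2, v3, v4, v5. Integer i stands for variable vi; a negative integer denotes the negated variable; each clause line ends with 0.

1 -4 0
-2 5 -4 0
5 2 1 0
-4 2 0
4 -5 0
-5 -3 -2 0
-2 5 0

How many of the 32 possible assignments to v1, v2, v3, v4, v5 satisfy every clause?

The models are:
  v1=T v2=F v3=F v4=F v5=F
  v1=T v2=F v3=T v4=F v5=F
  v1=T v2=T v3=F v4=T v5=T
Count: 3.

3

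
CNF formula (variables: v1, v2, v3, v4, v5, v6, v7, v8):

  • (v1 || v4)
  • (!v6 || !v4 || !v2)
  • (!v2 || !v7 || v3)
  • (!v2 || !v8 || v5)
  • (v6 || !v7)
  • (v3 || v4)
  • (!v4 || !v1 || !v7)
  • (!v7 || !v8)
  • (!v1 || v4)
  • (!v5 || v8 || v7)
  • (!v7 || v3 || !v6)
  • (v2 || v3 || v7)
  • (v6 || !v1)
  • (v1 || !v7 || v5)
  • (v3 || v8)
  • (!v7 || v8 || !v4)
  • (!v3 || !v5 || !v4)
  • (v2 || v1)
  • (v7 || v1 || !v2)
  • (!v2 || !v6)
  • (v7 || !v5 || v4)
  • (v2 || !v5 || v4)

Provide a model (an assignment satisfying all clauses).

v1=True, v2=False, v3=True, v4=True, v5=False, v6=True, v7=False, v8=True

Check each clause:
  1. (v4 || v1) — v1 is true.
  2. (!v2 || !v4 || !v6) — !v2 is true.
  3. (!v7 || v3 || !v2) — !v7 is true.
  4. (v5 || !v8 || !v2) — !v2 is true.
  5. (v6 || !v7) — !v7 is true.
  6. (v3 || v4) — v3 is true.
  7. (!v7 || !v1 || !v4) — !v7 is true.
  8. (!v7 || !v8) — !v7 is true.
  9. (v4 || !v1) — v4 is true.
  10. (v8 || v7 || !v5) — v8 is true.
  11. (v3 || !v6 || !v7) — !v7 is true.
  12. (v3 || v7 || v2) — v3 is true.
  13. (!v1 || v6) — v6 is true.
  14. (!v7 || v1 || v5) — v1 is true.
  15. (v8 || v3) — v8 is true.
  16. (v8 || !v4 || !v7) — v8 is true.
  17. (!v3 || !v5 || !v4) — !v5 is true.
  18. (v2 || v1) — v1 is true.
  19. (v7 || v1 || !v2) — v1 is true.
  20. (!v2 || !v6) — !v2 is true.
  21. (v4 || v7 || !v5) — !v5 is true.
  22. (v4 || v2 || !v5) — !v5 is true.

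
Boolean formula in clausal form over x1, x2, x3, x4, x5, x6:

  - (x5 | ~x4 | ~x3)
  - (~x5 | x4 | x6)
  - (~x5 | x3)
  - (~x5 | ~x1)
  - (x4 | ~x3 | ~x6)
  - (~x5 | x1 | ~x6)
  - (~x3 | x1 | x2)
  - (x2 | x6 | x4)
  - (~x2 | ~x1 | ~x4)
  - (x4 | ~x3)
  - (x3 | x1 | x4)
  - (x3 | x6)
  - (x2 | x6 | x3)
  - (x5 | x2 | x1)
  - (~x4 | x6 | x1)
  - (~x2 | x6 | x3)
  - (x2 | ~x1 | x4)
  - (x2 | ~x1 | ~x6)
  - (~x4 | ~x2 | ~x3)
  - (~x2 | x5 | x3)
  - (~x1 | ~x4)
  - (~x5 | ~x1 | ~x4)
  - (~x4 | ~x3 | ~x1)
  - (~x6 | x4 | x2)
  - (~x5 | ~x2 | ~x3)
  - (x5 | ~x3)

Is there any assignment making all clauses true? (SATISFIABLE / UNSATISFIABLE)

UNSATISFIABLE

x3 = True:
  propagation gives x4=True, x5=True, x1=False, x6=False; an empty clause results — contradiction.
x3 = False:
  propagation gives x5=False, x6=True, x2=False, x1=True; an empty clause results — contradiction.
Every branch closes, so no satisfying assignment exists.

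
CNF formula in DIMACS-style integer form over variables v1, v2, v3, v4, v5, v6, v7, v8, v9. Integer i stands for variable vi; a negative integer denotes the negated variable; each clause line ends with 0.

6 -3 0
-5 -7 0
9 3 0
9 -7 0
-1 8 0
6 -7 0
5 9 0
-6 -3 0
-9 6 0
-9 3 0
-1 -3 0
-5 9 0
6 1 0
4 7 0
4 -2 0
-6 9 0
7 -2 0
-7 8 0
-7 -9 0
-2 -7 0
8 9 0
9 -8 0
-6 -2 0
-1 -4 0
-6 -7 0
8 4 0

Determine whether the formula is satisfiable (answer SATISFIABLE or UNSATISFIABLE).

v9 = True:
  propagation gives v6=True, v3=False; an empty clause results — contradiction.
v9 = False:
  propagation gives v3=True, v6=True; an empty clause results — contradiction.
Every branch closes, so no satisfying assignment exists.

UNSATISFIABLE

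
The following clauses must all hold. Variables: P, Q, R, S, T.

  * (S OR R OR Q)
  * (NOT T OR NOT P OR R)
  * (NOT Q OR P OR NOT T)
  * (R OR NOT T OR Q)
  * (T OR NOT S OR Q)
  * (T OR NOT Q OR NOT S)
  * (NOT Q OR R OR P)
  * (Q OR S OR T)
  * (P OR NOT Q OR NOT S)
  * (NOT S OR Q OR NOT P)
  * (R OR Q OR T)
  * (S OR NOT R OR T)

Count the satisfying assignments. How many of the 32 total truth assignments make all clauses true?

6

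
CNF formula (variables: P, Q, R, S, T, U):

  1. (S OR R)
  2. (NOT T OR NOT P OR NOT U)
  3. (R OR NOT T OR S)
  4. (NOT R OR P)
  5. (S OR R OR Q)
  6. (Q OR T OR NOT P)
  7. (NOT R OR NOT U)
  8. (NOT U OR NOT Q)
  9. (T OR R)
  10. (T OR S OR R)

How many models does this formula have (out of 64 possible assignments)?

11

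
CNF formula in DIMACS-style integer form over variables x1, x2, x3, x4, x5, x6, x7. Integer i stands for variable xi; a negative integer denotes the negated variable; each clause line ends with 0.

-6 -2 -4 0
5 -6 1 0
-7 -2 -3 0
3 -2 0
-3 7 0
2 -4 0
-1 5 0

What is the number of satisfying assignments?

15

Case analysis on x2 and x3:
  x2=1, x3=1: a clause becomes empty — 0.
  x2=1, x3=0: a clause becomes empty — 0.
  x2=0, x3=1: 5 of the 32 assignments to (x1,x4,x5,x6,x7) work.
  x2=0, x3=0: x7 free; 5 ways for (x1,x4,x5,x6) × 2^1 = 10.
Total: 0 + 0 + 5 + 10 = 15.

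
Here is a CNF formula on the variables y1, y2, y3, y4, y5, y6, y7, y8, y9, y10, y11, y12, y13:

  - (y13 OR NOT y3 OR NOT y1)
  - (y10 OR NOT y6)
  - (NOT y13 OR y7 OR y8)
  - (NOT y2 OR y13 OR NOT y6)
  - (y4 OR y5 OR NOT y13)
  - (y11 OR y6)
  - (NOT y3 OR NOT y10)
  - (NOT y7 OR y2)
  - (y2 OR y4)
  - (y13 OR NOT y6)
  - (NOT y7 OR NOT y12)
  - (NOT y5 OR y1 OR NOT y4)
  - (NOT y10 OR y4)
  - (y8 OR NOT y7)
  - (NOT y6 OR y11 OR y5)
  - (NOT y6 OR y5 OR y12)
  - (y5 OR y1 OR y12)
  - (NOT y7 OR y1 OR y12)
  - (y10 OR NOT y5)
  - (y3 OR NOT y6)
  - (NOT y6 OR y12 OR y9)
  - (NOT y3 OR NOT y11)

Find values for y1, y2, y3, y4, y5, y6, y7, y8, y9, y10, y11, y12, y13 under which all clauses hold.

Pure literal: y8 appears only positively; assign y8 = True.
Try y1 = True.
Set y2 = True and propagate.
For the remaining variables, y3 = False, y4 = False, y5 = False, y6 = False, y7 = False, y9 = False, y10 = False, y11 = True, y12 = False, y13 = False works.
Every clause has at least one true literal under this assignment.

y1 = True, y2 = True, y3 = False, y4 = False, y5 = False, y6 = False, y7 = False, y8 = True, y9 = False, y10 = False, y11 = True, y12 = False, y13 = False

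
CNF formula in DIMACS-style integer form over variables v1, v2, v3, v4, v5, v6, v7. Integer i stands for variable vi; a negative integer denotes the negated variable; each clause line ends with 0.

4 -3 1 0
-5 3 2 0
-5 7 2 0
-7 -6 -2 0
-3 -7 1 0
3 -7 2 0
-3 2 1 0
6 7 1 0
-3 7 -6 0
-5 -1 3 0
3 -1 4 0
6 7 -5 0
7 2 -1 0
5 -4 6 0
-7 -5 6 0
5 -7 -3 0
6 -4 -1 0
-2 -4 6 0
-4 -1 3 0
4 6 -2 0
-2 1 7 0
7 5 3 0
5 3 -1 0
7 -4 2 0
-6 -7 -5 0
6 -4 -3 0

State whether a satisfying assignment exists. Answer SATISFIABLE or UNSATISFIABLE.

v7 = True:
  v3 = True:
    propagation gives v1=True, v5=True, v6=True; an empty clause results — contradiction.
  v3 = False:
    propagation gives v2=True, v6=False, v5=False, v4=False; an empty clause results — contradiction.
v7 = False:
  v1 = True:
    v3 = True:
      propagation gives v6=False, v5=False, v4=False; contradiction.
    v3 = False:
      propagation gives v5=False; contradiction.
  v1 = False:
    propagation gives v6=True, v3=False, v2=False, v5=False; an empty clause results — contradiction.
Every branch closes, so no satisfying assignment exists.

UNSATISFIABLE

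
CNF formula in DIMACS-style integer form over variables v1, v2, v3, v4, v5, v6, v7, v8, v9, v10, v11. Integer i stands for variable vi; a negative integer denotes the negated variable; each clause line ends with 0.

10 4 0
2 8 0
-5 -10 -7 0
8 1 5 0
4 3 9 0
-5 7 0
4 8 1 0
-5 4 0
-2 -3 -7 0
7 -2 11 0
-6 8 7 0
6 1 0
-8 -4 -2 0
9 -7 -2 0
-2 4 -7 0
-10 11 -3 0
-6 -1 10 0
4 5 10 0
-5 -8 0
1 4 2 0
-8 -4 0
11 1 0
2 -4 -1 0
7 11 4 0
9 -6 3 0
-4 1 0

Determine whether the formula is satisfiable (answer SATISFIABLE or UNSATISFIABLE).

Pure literal: v9 appears only positively; assign v9 = True.
v11 occurs only positively in the remaining clauses — set v11 = True.
Branch on v1: take v1 = True.
Set v2 = True and propagate.
Set v3 = False and propagate.
The remaining clauses are satisfied by v4 = True, v5 = False, v6 = False, v7 = True, v8 = False, v10 = False.
So v1 = True, v2 = True, v3 = False, v4 = True, v5 = False, v6 = False, v7 = True, v8 = False, v9 = True, v10 = False, v11 = True is a satisfying assignment.

SATISFIABLE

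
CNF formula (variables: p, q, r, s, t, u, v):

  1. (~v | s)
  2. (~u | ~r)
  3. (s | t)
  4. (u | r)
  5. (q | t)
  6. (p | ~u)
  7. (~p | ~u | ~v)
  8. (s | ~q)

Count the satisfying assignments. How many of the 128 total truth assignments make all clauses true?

Case analysis on u and s:
  u=1, s=1: remaining (p,q,r,t,v) ∈ {(1,0,0,1,0); (1,1,0,0,0); (1,1,0,1,0)} — 3.
  u=1, s=0: remaining (p,q,r,t,v) ∈ {(1,0,0,1,0)} — 1.
  u=0, s=1: p, v free; 3 ways for (q,r,t) × 2^2 = 12.
  u=0, s=0: remaining (p,q,r,t,v) ∈ {(0,0,1,1,0); (1,0,1,1,0)} — 2.
Total: 3 + 1 + 12 + 2 = 18.

18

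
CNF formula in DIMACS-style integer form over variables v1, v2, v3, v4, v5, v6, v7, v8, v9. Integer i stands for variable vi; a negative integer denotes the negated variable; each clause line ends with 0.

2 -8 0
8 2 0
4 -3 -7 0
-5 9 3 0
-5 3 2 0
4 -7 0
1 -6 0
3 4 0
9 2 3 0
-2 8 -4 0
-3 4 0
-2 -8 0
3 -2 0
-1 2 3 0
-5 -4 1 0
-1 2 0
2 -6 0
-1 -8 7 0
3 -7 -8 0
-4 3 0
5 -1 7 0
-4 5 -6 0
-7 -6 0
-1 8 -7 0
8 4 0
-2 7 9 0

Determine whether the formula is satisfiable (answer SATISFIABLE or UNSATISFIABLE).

v2 = True:
  propagation gives v8=False, v4=False; an empty clause results — contradiction.
v2 = False:
  propagation gives v8=False; an empty clause results — contradiction.
Every branch closes, so no satisfying assignment exists.

UNSATISFIABLE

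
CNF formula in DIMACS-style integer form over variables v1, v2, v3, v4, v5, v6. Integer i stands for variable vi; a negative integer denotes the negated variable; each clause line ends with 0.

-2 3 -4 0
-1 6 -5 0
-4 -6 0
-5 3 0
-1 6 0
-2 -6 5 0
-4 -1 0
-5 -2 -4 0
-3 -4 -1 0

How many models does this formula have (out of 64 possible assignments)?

Case analysis on v4 and v1:
  v4=1, v1=1: a clause becomes empty — 0.
  v4=1, v1=0: remaining (v2,v3,v5,v6) ∈ {(0,0,0,0); (0,1,0,0); (0,1,1,0); (1,1,0,0)} — 4.
  v4=0, v1=1: remaining (v2,v3,v5,v6) ∈ {(0,0,0,1); (0,1,0,1); (0,1,1,1); (1,1,1,1)} — 4.
  v4=0, v1=0: 10 of the 16 assignments to (v2,v3,v5,v6) work.
Total: 0 + 4 + 4 + 10 = 18.

18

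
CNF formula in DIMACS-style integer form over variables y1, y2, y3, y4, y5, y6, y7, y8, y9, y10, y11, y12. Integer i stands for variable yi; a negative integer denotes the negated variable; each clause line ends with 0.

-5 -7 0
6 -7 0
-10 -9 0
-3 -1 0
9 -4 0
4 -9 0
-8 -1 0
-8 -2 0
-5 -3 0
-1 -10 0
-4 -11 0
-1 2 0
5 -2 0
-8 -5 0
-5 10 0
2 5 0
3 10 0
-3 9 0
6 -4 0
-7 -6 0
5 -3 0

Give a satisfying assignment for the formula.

y1=False, y2=True, y3=False, y4=False, y5=True, y6=False, y7=False, y8=False, y9=False, y10=True, y11=True, y12=False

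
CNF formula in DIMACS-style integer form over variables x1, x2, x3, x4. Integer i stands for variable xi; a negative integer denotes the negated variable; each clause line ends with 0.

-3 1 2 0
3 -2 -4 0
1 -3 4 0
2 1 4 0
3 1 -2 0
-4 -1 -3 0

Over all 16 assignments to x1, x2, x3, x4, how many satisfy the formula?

The models are:
  x1=0 x2=0 x3=0 x4=1
  x1=0 x2=1 x3=1 x4=1
  x1=1 x2=0 x3=0 x4=0
  x1=1 x2=0 x3=0 x4=1
  x1=1 x2=0 x3=1 x4=0
  x1=1 x2=1 x3=0 x4=0
  x1=1 x2=1 x3=1 x4=0
Count: 7.

7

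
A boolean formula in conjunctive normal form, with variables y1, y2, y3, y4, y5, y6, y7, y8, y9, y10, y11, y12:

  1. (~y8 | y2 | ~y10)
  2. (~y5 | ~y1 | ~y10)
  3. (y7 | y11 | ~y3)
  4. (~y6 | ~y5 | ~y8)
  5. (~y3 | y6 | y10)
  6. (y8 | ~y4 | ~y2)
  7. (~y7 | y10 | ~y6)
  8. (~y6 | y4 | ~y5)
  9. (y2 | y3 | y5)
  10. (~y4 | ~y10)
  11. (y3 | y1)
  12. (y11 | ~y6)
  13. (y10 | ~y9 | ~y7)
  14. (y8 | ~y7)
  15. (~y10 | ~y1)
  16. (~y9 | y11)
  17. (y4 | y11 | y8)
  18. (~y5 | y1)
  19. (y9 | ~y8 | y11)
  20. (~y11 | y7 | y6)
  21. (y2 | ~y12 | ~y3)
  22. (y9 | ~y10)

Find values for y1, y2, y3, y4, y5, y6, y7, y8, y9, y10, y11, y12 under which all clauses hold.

y12 occurs only negated in the remaining clauses — set y12 = False.
Try y1 = True.
  then y10 is forced to False.
For the remaining variables, y2 = True, y3 = False, y4 = False, y5 = False, y6 = True, y7 = False, y8 = False, y9 = False, y11 = True works.
Check each clause:
  1. (y2 | ~y8 | ~y10) — ~y8 is true.
  2. (~y5 | ~y1 | ~y10) — ~y5 is true.
  3. (~y3 | y7 | y11) — y11 is true.
  4. (~y6 | ~y8 | ~y5) — ~y8 is true.
  5. (~y3 | y6 | y10) — ~y3 is true.
  6. (~y4 | y8 | ~y2) — ~y4 is true.
  7. (~y7 | ~y6 | y10) — ~y7 is true.
  8. (~y6 | ~y5 | y4) — ~y5 is true.
  9. (y5 | y3 | y2) — y2 is true.
  10. (~y4 | ~y10) — ~y4 is true.
  11. (y1 | y3) — y1 is true.
  12. (~y6 | y11) — y11 is true.
  13. (y10 | ~y7 | ~y9) — ~y7 is true.
  14. (~y7 | y8) — ~y7 is true.
  15. (~y10 | ~y1) — ~y10 is true.
  16. (y11 | ~y9) — y11 is true.
  17. (y8 | y11 | y4) — y11 is true.
  18. (~y5 | y1) — y1 is true.
  19. (y11 | y9 | ~y8) — ~y8 is true.
  20. (y6 | ~y11 | y7) — y6 is true.
  21. (~y12 | y2 | ~y3) — y2 is true.
  22. (y9 | ~y10) — ~y10 is true.

y1=True, y2=True, y3=False, y4=False, y5=False, y6=True, y7=False, y8=False, y9=False, y10=False, y11=True, y12=False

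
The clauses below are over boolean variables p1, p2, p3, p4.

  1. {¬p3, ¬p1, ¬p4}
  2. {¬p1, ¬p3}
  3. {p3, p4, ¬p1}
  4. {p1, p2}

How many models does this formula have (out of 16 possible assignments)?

The models are:
  p1=F p2=T p3=F p4=F
  p1=F p2=T p3=F p4=T
  p1=F p2=T p3=T p4=F
  p1=F p2=T p3=T p4=T
  p1=T p2=F p3=F p4=T
  p1=T p2=T p3=F p4=T
Count: 6.

6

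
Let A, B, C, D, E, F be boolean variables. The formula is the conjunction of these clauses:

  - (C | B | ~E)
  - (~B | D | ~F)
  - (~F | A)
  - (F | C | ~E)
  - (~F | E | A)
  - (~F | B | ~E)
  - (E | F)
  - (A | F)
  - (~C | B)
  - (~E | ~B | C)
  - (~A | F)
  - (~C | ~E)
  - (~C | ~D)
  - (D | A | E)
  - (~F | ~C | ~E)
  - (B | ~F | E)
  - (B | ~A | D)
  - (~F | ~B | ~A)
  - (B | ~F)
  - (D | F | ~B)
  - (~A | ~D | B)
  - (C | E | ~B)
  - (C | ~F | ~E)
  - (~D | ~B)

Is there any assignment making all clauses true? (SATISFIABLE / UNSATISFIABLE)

UNSATISFIABLE

F = True:
  propagation gives A=True, B=False; an empty clause results — contradiction.
F = False:
  propagation gives E=True, C=True; an empty clause results — contradiction.
Every branch closes, so no satisfying assignment exists.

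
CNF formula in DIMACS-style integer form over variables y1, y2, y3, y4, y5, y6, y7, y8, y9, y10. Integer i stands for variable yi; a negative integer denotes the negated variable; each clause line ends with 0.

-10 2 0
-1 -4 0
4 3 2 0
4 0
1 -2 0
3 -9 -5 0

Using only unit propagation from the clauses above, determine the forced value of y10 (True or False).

Unit clause (y4) sets y4 = True.
In (NOT y4 OR NOT y1), NOT y4 is now false; NOT y1 must hold, so y1 = False.
(NOT y2 OR y1) with y1 = False leaves only NOT y2, so y2 = False.
In (NOT y10 OR y2), y2 is now false; NOT y10 must hold, so y10 = False.

False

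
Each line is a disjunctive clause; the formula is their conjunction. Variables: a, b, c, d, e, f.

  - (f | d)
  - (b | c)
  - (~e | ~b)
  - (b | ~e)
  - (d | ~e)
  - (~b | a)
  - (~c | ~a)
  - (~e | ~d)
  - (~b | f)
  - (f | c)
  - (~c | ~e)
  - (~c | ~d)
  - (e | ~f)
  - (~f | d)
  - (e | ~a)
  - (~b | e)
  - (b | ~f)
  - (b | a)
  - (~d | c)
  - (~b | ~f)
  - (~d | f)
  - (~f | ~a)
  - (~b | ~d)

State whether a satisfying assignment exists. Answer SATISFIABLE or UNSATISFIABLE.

b = True:
  propagation gives e=False; an empty clause results — contradiction.
b = False:
  propagation gives c=True, e=False, a=False; an empty clause results — contradiction.
Every branch closes, so no satisfying assignment exists.

UNSATISFIABLE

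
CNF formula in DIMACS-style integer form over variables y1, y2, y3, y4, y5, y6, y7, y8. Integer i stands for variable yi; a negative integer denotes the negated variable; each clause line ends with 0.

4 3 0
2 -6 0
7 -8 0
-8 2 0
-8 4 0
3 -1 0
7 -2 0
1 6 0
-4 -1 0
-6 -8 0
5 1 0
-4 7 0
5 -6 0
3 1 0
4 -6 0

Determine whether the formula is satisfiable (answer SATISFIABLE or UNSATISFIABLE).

Pure literal: y3 appears only positively; assign y3 = True.
y5 occurs only positively in the remaining clauses — set y5 = True.
Set y1 = True and propagate.
  then y4 is forced to False.
  then y8 is forced to False.
  then y6 is forced to False.
The remaining clauses are satisfied by y2 = False, y7 = True.
So y1 = True, y2 = False, y3 = True, y4 = False, y5 = True, y6 = False, y7 = True, y8 = False is a satisfying assignment.

SATISFIABLE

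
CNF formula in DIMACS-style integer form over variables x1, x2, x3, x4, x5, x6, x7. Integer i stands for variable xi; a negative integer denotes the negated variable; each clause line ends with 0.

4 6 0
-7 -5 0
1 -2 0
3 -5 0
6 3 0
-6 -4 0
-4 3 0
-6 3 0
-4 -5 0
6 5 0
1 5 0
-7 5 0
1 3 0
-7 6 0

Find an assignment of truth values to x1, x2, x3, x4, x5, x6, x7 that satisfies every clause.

x1=1  x2=1  x3=1  x4=0  x5=0  x6=1  x7=0

Check each clause:
  1. (x6 ∨ x4) — x6 is true.
  2. (¬x5 ∨ ¬x7) — ¬x7 is true.
  3. (x1 ∨ ¬x2) — x1 is true.
  4. (x3 ∨ ¬x5) — x3 is true.
  5. (x6 ∨ x3) — x3 is true.
  6. (¬x6 ∨ ¬x4) — ¬x4 is true.
  7. (¬x4 ∨ x3) — x3 is true.
  8. (¬x6 ∨ x3) — x3 is true.
  9. (¬x5 ∨ ¬x4) — ¬x5 is true.
  10. (x5 ∨ x6) — x6 is true.
  11. (x1 ∨ x5) — x1 is true.
  12. (¬x7 ∨ x5) — ¬x7 is true.
  13. (x1 ∨ x3) — x1 is true.
  14. (x6 ∨ ¬x7) — ¬x7 is true.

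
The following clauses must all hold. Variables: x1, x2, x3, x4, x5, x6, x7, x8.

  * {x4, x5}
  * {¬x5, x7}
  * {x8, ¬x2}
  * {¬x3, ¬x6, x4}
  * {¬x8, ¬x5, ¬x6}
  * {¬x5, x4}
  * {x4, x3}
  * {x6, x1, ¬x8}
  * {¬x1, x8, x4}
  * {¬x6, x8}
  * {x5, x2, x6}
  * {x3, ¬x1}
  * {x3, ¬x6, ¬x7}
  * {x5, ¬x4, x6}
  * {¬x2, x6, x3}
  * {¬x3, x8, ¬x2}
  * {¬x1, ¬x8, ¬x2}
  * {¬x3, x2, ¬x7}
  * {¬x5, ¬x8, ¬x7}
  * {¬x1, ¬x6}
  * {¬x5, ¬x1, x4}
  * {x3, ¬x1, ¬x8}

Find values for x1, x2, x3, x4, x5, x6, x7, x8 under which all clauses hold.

x1=F, x2=F, x3=F, x4=T, x5=F, x6=T, x7=F, x8=T

Try x1 = False.
The remaining clauses are satisfied by x2 = False, x3 = False, x4 = True, x5 = False, x6 = True, x7 = False, x8 = True.
Every clause has at least one true literal under this assignment.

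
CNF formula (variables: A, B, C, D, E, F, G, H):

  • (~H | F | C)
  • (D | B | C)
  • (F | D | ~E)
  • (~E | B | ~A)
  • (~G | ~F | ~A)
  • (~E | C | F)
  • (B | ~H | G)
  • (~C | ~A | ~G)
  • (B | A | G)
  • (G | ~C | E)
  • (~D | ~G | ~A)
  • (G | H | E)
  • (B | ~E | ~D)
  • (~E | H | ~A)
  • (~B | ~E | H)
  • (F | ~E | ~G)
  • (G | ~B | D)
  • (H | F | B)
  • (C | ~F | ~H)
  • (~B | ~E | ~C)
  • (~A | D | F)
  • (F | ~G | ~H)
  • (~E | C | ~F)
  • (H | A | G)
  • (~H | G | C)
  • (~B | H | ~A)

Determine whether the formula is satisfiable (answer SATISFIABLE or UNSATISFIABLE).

SATISFIABLE

Branch on A: take A = False.
Try B = True.
Branch on C: take C = False.
The remaining clauses are satisfied by D = False, E = False, F = False, G = True, H = False.
So A=False, B=True, C=False, D=False, E=False, F=False, G=True, H=False is a satisfying assignment.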